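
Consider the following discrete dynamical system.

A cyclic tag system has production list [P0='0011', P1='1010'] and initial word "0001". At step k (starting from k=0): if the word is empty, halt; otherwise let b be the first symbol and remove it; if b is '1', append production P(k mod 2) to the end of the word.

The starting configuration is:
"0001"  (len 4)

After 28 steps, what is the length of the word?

step 0: "0001"  (len 4)
step 1: "001"  (len 3)
step 2: "01"  (len 2)
step 3: "1"  (len 1)
step 4: "1010"  (len 4)
step 5: "0100011"  (len 7)
step 6: "100011"  (len 6)
step 7: "000110011"  (len 9)
step 8: "00110011"  (len 8)
step 9: "0110011"  (len 7)
step 10: "110011"  (len 6)
step 11: "100110011"  (len 9)
step 12: "001100111010"  (len 12)
step 13: "01100111010"  (len 11)
step 14: "1100111010"  (len 10)
step 15: "1001110100011"  (len 13)
step 16: "0011101000111010"  (len 16)
step 17: "011101000111010"  (len 15)
step 18: "11101000111010"  (len 14)
step 19: "11010001110100011"  (len 17)
step 20: "10100011101000111010"  (len 20)
step 21: "01000111010001110100011"  (len 23)
step 22: "1000111010001110100011"  (len 22)
step 23: "0001110100011101000110011"  (len 25)
step 24: "001110100011101000110011"  (len 24)
step 25: "01110100011101000110011"  (len 23)
step 26: "1110100011101000110011"  (len 22)
step 27: "1101000111010001100110011"  (len 25)
step 28: "1010001110100011001100111010"  (len 28)

28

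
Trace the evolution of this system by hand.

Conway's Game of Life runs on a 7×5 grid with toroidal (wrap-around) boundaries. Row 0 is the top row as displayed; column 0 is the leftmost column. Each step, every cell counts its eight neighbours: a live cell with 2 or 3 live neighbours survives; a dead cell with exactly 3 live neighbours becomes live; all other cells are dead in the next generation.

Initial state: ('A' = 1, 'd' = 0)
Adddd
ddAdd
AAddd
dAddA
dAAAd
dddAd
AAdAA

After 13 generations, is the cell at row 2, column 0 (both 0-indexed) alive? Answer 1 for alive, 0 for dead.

0

gen 0: Adddd
ddAdd
AAddd
dAddA
dAAAd
dddAd
AAdAA
gen 1: AdAAd
Adddd
AAAdd
dddAA
AAdAA
ddddd
AAAAd
gen 2: AddAd
AddAd
AAAAd
ddddd
AdAAd
ddddd
AddAd
gen 3: AAAAd
AddAd
AAAAd
Adddd
ddddd
dAAAd
ddddd
gen 4: AAAAd
ddddd
AdAAd
AdAdA
dAAdd
ddAdd
AdddA
gen 5: AAAAd
Adddd
AdAAd
AdddA
AdAdd
AdAAd
AdddA
gen 6: ddAAd
Adddd
AddAd
AdAdd
AdAdd
AdAAd
ddddd
gen 7: ddddd
dAAAd
Adddd
AdAAd
AdAdd
ddAAA
dAddA
gen 8: AAdAd
dAAdd
Adddd
AdAAd
Adddd
ddAdA
AdAdA
gen 9: dddAd
ddAdA
AddAA
Adddd
AdAdd
ddddA
ddAdd
gen 10: ddAAd
AdAdd
AAdAd
AddAd
AAddA
dAdAd
dddAd
gen 11: dAAAA
Adddd
AddAd
dddAd
dAdAd
dAdAd
dddAA
gen 12: dAAdd
Adddd
ddddd
dddAd
dddAA
AddAd
dAddd
gen 13: AAAdd
dAddd
ddddd
dddAA
ddAAd
AdAAd
AAddd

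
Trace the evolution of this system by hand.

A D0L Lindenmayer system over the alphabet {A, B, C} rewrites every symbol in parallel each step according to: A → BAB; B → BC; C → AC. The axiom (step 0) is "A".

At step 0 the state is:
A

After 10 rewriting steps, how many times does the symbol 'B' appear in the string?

k=0  A
k=1  BAB
k=2  BCBABBC
k=3  BCACBCBABBCBCAC
k=4  BCACBABACBCACBCBABBCBCACBCACBABAC
k=5  BCACBABACBCBABBCBABACBCACBABACBCACBCBABBCBCACBCACBABACBCACBABACBCBABBCBABAC
k=6  BCACBABACBCBABBCBABACBCACBCBABBCBCACBCBABBCBABACBCACBABACB…BABBCBABACBCACBABACBCBABBCBABACBCACBCBABBCBCACBCBABBCBABAC  (len 171)
k=7  BCACBABACBCBABBCBABACBCACBCBABBCBCACBCBABBCBABACBCACBABACB…ACBABACBCACBCBABBCBCACBCACBABACBCACBCBABBCBCACBCBABBCBABAC  (len 387)
k=8  BCACBABACBCBABBCBABACBCACBCBABBCBCACBCBABBCBABACBCACBABACB…ACBABACBCACBCBABBCBCACBCACBABACBCACBCBABBCBCACBCBABBCBABAC  (len 873)
k=9  BCACBABACBCBABBCBABACBCACBCBABBCBCACBCBABBCBABACBCACBABACB…ACBABACBCACBCBABBCBCACBCACBABACBCACBCBABBCBCACBCBABBCBABAC  (len 1971)
k=10  BCACBABACBCBABBCBABACBCACBCBABBCBCACBCBABBCBABACBCACBABACB…ACBABACBCACBCBABBCBCACBCACBABACBCACBCBABBCBCACBCBABBCBABAC  (len 4455)

1836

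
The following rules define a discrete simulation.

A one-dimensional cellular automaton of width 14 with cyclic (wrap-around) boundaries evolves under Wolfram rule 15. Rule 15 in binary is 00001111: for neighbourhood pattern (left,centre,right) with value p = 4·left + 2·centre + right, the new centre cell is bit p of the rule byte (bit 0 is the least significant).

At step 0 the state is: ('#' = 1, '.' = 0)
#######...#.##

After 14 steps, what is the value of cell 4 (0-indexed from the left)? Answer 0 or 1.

gen 0: #######...#.##
gen 1: ........###.#.
gen 2: #########...#.
gen 3: #.........###.
gen 4: #.#########...
gen 5: #.#.........##
gen 6: ..#.#########.
gen 7: ###.#.........
gen 8: #...#.########
gen 9: ..###.#.......
gen 10: ###...#.######
gen 11: ....###.#.....
gen 12: #####...#.####
gen 13: ......###.#...
gen 14: #######...#.##

1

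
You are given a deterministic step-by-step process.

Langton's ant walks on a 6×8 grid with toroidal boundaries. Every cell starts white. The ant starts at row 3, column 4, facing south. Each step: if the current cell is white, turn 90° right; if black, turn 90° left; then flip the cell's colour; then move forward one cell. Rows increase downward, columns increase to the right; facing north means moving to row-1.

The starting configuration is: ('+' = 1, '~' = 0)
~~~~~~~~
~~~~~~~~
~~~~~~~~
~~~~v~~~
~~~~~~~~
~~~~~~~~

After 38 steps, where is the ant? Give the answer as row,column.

0,5

[0] ~~~~~~~~
~~~~~~~~
~~~~~~~~
~~~~v~~~
~~~~~~~~
~~~~~~~~
[1] ~~~~~~~~
~~~~~~~~
~~~~~~~~
~~~<+~~~
~~~~~~~~
~~~~~~~~
[2] ~~~~~~~~
~~~~~~~~
~~~^~~~~
~~~++~~~
~~~~~~~~
~~~~~~~~
[3] ~~~~~~~~
~~~~~~~~
~~~+>~~~
~~~++~~~
~~~~~~~~
~~~~~~~~
[4] ~~~~~~~~
~~~~~~~~
~~~++~~~
~~~+v~~~
~~~~~~~~
~~~~~~~~
[5] ~~~~~~~~
~~~~~~~~
~~~++~~~
~~~+~>~~
~~~~~~~~
~~~~~~~~
[6] ~~~~~~~~
~~~~~~~~
~~~++~~~
~~~+~+~~
~~~~~v~~
~~~~~~~~
[7] ~~~~~~~~
~~~~~~~~
~~~++~~~
~~~+~+~~
~~~~<+~~
~~~~~~~~
[8] ~~~~~~~~
~~~~~~~~
~~~++~~~
~~~+^+~~
~~~~++~~
~~~~~~~~
[9] ~~~~~~~~
~~~~~~~~
~~~++~~~
~~~++>~~
~~~~++~~
~~~~~~~~
[10] ~~~~~~~~
~~~~~~~~
~~~++^~~
~~~++~~~
~~~~++~~
~~~~~~~~
[11] ~~~~~~~~
~~~~~~~~
~~~+++>~
~~~++~~~
~~~~++~~
~~~~~~~~
[12] ~~~~~~~~
~~~~~~~~
~~~++++~
~~~++~v~
~~~~++~~
~~~~~~~~
[13] ~~~~~~~~
~~~~~~~~
~~~++++~
~~~++<+~
~~~~++~~
~~~~~~~~
[14] ~~~~~~~~
~~~~~~~~
~~~++^+~
~~~++++~
~~~~++~~
~~~~~~~~
[15] ~~~~~~~~
~~~~~~~~
~~~+<~+~
~~~++++~
~~~~++~~
~~~~~~~~
[16] ~~~~~~~~
~~~~~~~~
~~~+~~+~
~~~+v++~
~~~~++~~
~~~~~~~~
[17] ~~~~~~~~
~~~~~~~~
~~~+~~+~
~~~+~>+~
~~~~++~~
~~~~~~~~
[18] ~~~~~~~~
~~~~~~~~
~~~+~^+~
~~~+~~+~
~~~~++~~
~~~~~~~~
[19] ~~~~~~~~
~~~~~~~~
~~~+~+>~
~~~+~~+~
~~~~++~~
~~~~~~~~
[20] ~~~~~~~~
~~~~~~^~
~~~+~+~~
~~~+~~+~
~~~~++~~
~~~~~~~~
[21] ~~~~~~~~
~~~~~~+>
~~~+~+~~
~~~+~~+~
~~~~++~~
~~~~~~~~
[22] ~~~~~~~~
~~~~~~++
~~~+~+~v
~~~+~~+~
~~~~++~~
~~~~~~~~
[23] ~~~~~~~~
~~~~~~++
~~~+~+<+
~~~+~~+~
~~~~++~~
~~~~~~~~
[24] ~~~~~~~~
~~~~~~^+
~~~+~+++
~~~+~~+~
~~~~++~~
~~~~~~~~
[25] ~~~~~~~~
~~~~~<~+
~~~+~+++
~~~+~~+~
~~~~++~~
~~~~~~~~
[26] ~~~~~^~~
~~~~~+~+
~~~+~+++
~~~+~~+~
~~~~++~~
~~~~~~~~
[27] ~~~~~+>~
~~~~~+~+
~~~+~+++
~~~+~~+~
~~~~++~~
~~~~~~~~
[28] ~~~~~++~
~~~~~+v+
~~~+~+++
~~~+~~+~
~~~~++~~
~~~~~~~~
[29] ~~~~~++~
~~~~~<++
~~~+~+++
~~~+~~+~
~~~~++~~
~~~~~~~~
[30] ~~~~~++~
~~~~~~++
~~~+~v++
~~~+~~+~
~~~~++~~
~~~~~~~~
[31] ~~~~~++~
~~~~~~++
~~~+~~>+
~~~+~~+~
~~~~++~~
~~~~~~~~
[32] ~~~~~++~
~~~~~~^+
~~~+~~~+
~~~+~~+~
~~~~++~~
~~~~~~~~
[33] ~~~~~++~
~~~~~<~+
~~~+~~~+
~~~+~~+~
~~~~++~~
~~~~~~~~
[34] ~~~~~^+~
~~~~~+~+
~~~+~~~+
~~~+~~+~
~~~~++~~
~~~~~~~~
[35] ~~~~<~+~
~~~~~+~+
~~~+~~~+
~~~+~~+~
~~~~++~~
~~~~~~~~
[36] ~~~~+~+~
~~~~~+~+
~~~+~~~+
~~~+~~+~
~~~~++~~
~~~~^~~~
[37] ~~~~+~+~
~~~~~+~+
~~~+~~~+
~~~+~~+~
~~~~++~~
~~~~+>~~
[38] ~~~~+v+~
~~~~~+~+
~~~+~~~+
~~~+~~+~
~~~~++~~
~~~~++~~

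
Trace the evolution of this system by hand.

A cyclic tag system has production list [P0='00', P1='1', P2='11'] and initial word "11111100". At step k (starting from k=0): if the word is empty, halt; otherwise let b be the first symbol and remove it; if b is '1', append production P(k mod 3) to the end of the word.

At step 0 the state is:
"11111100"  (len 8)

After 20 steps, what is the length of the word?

gen 0: "11111100"  (len 8)
gen 1: "111110000"  (len 9)
gen 2: "111100001"  (len 9)
gen 3: "1110000111"  (len 10)
gen 4: "11000011100"  (len 11)
gen 5: "10000111001"  (len 11)
gen 6: "000011100111"  (len 12)
gen 7: "00011100111"  (len 11)
gen 8: "0011100111"  (len 10)
gen 9: "011100111"  (len 9)
gen 10: "11100111"  (len 8)
gen 11: "11001111"  (len 8)
gen 12: "100111111"  (len 9)
gen 13: "0011111100"  (len 10)
gen 14: "011111100"  (len 9)
gen 15: "11111100"  (len 8)
gen 16: "111110000"  (len 9)
gen 17: "111100001"  (len 9)
gen 18: "1110000111"  (len 10)
gen 19: "11000011100"  (len 11)
gen 20: "10000111001"  (len 11)

11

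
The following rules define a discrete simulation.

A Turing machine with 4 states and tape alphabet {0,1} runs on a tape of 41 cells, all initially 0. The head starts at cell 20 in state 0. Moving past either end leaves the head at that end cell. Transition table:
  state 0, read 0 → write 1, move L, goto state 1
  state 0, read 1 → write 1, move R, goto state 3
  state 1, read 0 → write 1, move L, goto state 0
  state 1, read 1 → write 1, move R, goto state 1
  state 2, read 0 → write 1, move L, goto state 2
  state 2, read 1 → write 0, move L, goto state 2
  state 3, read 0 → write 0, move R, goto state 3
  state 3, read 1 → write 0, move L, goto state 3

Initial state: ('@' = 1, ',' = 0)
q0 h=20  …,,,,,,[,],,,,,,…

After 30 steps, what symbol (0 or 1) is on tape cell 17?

1

step 0: q0 h=20  …,,,,,,[,],,,,,,…
step 1: q1 h=19  …,,,,,,[,]@,,,,,…
step 2: q0 h=18  …,,,,,,[,]@@,,,,…
step 3: q1 h=17  …,,,,,,[,]@@@,,,…
step 4: q0 h=16  …,,,,,,[,]@@@@,,…
step 5: q1 h=15  …,,,,,,[,]@@@@@,…
step 6: q0 h=14  …,,,,,,[,]@@@@@@…
step 7: q1 h=13  …,,,,,,[,]@@@@@@…
step 8: q0 h=12  …,,,,,,[,]@@@@@@…
step 9: q1 h=11  …,,,,,,[,]@@@@@@…
step 10: q0 h=10  …,,,,,,[,]@@@@@@…
step 11: q1 h= 9  …,,,,,,[,]@@@@@@…
step 12: q0 h= 8  …,,,,,,[,]@@@@@@…
step 13: q1 h= 7  …,,,,,,[,]@@@@@@…
step 14: q0 h= 6  |,,,,,,[,]@@@@@@…
step 15: q1 h= 5  |,,,,,[,]@@@@@@…
step 16: q0 h= 4  |,,,,[,]@@@@@@…
step 17: q1 h= 3  |,,,[,]@@@@@@…
step 18: q0 h= 2  |,,[,]@@@@@@…
step 19: q1 h= 1  |,[,]@@@@@@…
step 20: q0 h= 0  |[,]@@@@@@…
step 21: q1 h= 0  |[@]@@@@@@…
step 22: q1 h= 1  |@[@]@@@@@@…
step 23: q1 h= 2  |@@[@]@@@@@@…
step 24: q1 h= 3  |@@@[@]@@@@@@…
step 25: q1 h= 4  |@@@@[@]@@@@@@…
step 26: q1 h= 5  |@@@@@[@]@@@@@@…
step 27: q1 h= 6  |@@@@@@[@]@@@@@@…
step 28: q1 h= 7  …@@@@@@[@]@@@@@@…
step 29: q1 h= 8  …@@@@@@[@]@@@@@@…
step 30: q1 h= 9  …@@@@@@[@]@@@@@@…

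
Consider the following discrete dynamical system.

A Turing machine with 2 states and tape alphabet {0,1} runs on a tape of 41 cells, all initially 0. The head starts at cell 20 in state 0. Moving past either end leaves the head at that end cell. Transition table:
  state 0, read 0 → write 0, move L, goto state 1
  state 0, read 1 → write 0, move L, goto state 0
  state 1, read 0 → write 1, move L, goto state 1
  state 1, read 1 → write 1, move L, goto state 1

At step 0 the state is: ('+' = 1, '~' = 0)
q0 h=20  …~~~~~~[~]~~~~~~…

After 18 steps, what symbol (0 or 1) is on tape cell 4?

1

gen 0: q0 h=20  …~~~~~~[~]~~~~~~…
gen 1: q1 h=19  …~~~~~~[~]~~~~~~…
gen 2: q1 h=18  …~~~~~~[~]+~~~~~…
gen 3: q1 h=17  …~~~~~~[~]++~~~~…
gen 4: q1 h=16  …~~~~~~[~]+++~~~…
gen 5: q1 h=15  …~~~~~~[~]++++~~…
gen 6: q1 h=14  …~~~~~~[~]+++++~…
gen 7: q1 h=13  …~~~~~~[~]++++++…
gen 8: q1 h=12  …~~~~~~[~]++++++…
gen 9: q1 h=11  …~~~~~~[~]++++++…
gen 10: q1 h=10  …~~~~~~[~]++++++…
gen 11: q1 h= 9  …~~~~~~[~]++++++…
gen 12: q1 h= 8  …~~~~~~[~]++++++…
gen 13: q1 h= 7  …~~~~~~[~]++++++…
gen 14: q1 h= 6  |~~~~~~[~]++++++…
gen 15: q1 h= 5  |~~~~~[~]++++++…
gen 16: q1 h= 4  |~~~~[~]++++++…
gen 17: q1 h= 3  |~~~[~]++++++…
gen 18: q1 h= 2  |~~[~]++++++…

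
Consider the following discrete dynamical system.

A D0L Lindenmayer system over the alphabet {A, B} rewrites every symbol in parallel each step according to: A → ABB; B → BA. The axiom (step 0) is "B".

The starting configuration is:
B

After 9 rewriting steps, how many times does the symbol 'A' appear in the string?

t=0: B
t=1: BA
t=2: BAABB
t=3: BAABBABBBABA
t=4: BAABBABBBABAABBBABABAABBBAABB
t=5: BAABBABBBABAABBBABABAABBBAABBABBBABABAABBBAABBBAABBABBBABABAABBABBBABA
t=6: BAABBABBBABAABBBABABAABBBAABBABBBABABAABBBAABBBAABBABBBABA…BAABBABBBABAABBBABABAABBBAABBBAABBABBBABAABBBABABAABBBAABB  (len 169)
t=7: BAABBABBBABAABBBABABAABBBAABBABBBABABAABBBAABBBAABBABBBABA…ABBBABABAABBBAABBABBBABABAABBBAABBBAABBABBBABABAABBABBBABA  (len 408)
t=8: BAABBABBBABAABBBABABAABBBAABBABBBABABAABBBAABBBAABBABBBABA…BAABBABBBABAABBBABABAABBBAABBBAABBABBBABAABBBABABAABBBAABB  (len 985)
t=9: BAABBABBBABAABBBABABAABBBAABBABBBABABAABBBAABBBAABBABBBABA…ABBBABABAABBBAABBABBBABABAABBBAABBBAABBABBBABABAABBABBBABA  (len 2378)

985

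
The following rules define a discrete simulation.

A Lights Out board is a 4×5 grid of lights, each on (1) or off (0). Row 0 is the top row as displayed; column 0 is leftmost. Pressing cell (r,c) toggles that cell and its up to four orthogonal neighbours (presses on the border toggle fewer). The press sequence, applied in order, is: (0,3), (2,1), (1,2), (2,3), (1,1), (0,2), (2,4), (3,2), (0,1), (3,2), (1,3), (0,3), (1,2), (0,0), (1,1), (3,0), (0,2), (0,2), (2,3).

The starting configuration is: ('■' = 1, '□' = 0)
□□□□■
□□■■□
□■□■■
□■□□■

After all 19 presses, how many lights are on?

gen 0: □□□□■
□□■■□
□■□■■
□■□□■
gen 1: □□■■□
□□■□□
□■□■■
□■□□■
gen 2: □□■■□
□■■□□
■□■■■
□□□□■
gen 3: □□□■□
□□□■□
■□□■■
□□□□■
gen 4: □□□■□
□□□□□
■□■□□
□□□■■
gen 5: □■□■□
■■■□□
■■■□□
□□□■■
gen 6: □□■□□
■■□□□
■■■□□
□□□■■
gen 7: □□■□□
■■□□■
■■■■■
□□□■□
gen 8: □□■□□
■■□□■
■■□■■
□■■□□
gen 9: ■■□□□
■□□□■
■■□■■
□■■□□
gen 10: ■■□□□
■□□□■
■■■■■
□□□■□
gen 11: ■■□■□
■□■■□
■■■□■
□□□■□
gen 12: ■■■□■
■□■□□
■■■□■
□□□■□
gen 13: ■■□□■
■■□■□
■■□□■
□□□■□
gen 14: □□□□■
□■□■□
■■□□■
□□□■□
gen 15: □■□□■
■□■■□
■□□□■
□□□■□
gen 16: □■□□■
■□■■□
□□□□■
■■□■□
gen 17: □□■■■
■□□■□
□□□□■
■■□■□
gen 18: □■□□■
■□■■□
□□□□■
■■□■□
gen 19: □■□□■
■□■□□
□□■■□
■■□□□

8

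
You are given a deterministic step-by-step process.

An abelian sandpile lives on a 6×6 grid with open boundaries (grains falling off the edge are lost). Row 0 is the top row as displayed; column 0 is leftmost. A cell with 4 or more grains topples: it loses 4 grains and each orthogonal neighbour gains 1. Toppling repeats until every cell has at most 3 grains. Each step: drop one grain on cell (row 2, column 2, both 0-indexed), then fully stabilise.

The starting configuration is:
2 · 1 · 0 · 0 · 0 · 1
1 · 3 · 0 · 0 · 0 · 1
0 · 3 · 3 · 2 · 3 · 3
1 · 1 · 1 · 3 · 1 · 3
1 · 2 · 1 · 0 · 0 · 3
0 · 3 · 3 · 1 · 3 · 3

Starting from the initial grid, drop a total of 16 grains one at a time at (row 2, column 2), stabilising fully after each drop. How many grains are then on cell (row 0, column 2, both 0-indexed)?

t=0: 2 · 1 · 0 · 0 · 0 · 1
1 · 3 · 0 · 0 · 0 · 1
0 · 3 · 3 · 2 · 3 · 3
1 · 1 · 1 · 3 · 1 · 3
1 · 2 · 1 · 0 · 0 · 3
0 · 3 · 3 · 1 · 3 · 3
t=1: 2 · 2 · 0 · 0 · 0 · 1
2 · 0 · 2 · 0 · 0 · 1
1 · 1 · 1 · 3 · 3 · 3
1 · 2 · 2 · 3 · 1 · 3
1 · 2 · 1 · 0 · 0 · 3
0 · 3 · 3 · 1 · 3 · 3
t=2: 2 · 2 · 0 · 0 · 0 · 1
2 · 0 · 2 · 0 · 0 · 1
1 · 1 · 2 · 3 · 3 · 3
1 · 2 · 2 · 3 · 1 · 3
1 · 2 · 1 · 0 · 0 · 3
0 · 3 · 3 · 1 · 3 · 3
t=3: 2 · 2 · 0 · 0 · 0 · 1
2 · 0 · 2 · 0 · 0 · 1
1 · 1 · 3 · 3 · 3 · 3
1 · 2 · 2 · 3 · 1 · 3
1 · 2 · 1 · 0 · 0 · 3
0 · 3 · 3 · 1 · 3 · 3
t=4: 2 · 2 · 0 · 0 · 0 · 1
2 · 0 · 3 · 1 · 1 · 2
1 · 2 · 2 · 2 · 2 · 1
1 · 3 · 0 · 2 · 0 · 2
1 · 2 · 2 · 1 · 3 · 1
0 · 3 · 3 · 2 · 0 · 1
t=5: 2 · 2 · 0 · 0 · 0 · 1
2 · 0 · 3 · 1 · 1 · 2
1 · 2 · 3 · 2 · 2 · 1
1 · 3 · 0 · 2 · 0 · 2
1 · 2 · 2 · 1 · 3 · 1
0 · 3 · 3 · 2 · 0 · 1
t=6: 2 · 2 · 1 · 0 · 0 · 1
2 · 1 · 0 · 2 · 1 · 2
1 · 3 · 1 · 3 · 2 · 1
1 · 3 · 1 · 2 · 0 · 2
1 · 2 · 2 · 1 · 3 · 1
0 · 3 · 3 · 2 · 0 · 1
t=7: 2 · 2 · 1 · 0 · 0 · 1
2 · 1 · 0 · 2 · 1 · 2
1 · 3 · 2 · 3 · 2 · 1
1 · 3 · 1 · 2 · 0 · 2
1 · 2 · 2 · 1 · 3 · 1
0 · 3 · 3 · 2 · 0 · 1
t=8: 2 · 2 · 1 · 0 · 0 · 1
2 · 1 · 0 · 2 · 1 · 2
1 · 3 · 3 · 3 · 2 · 1
1 · 3 · 1 · 2 · 0 · 2
1 · 2 · 2 · 1 · 3 · 1
0 · 3 · 3 · 2 · 0 · 1
t=9: 2 · 2 · 1 · 0 · 0 · 1
2 · 2 · 1 · 3 · 1 · 2
2 · 1 · 2 · 0 · 3 · 1
2 · 0 · 3 · 3 · 0 · 2
1 · 3 · 2 · 1 · 3 · 1
0 · 3 · 3 · 2 · 0 · 1
t=10: 2 · 2 · 1 · 0 · 0 · 1
2 · 2 · 1 · 3 · 1 · 2
2 · 1 · 3 · 0 · 3 · 1
2 · 0 · 3 · 3 · 0 · 2
1 · 3 · 2 · 1 · 3 · 1
0 · 3 · 3 · 2 · 0 · 1
t=11: 2 · 2 · 1 · 0 · 0 · 1
2 · 2 · 2 · 3 · 1 · 2
2 · 2 · 1 · 2 · 3 · 1
2 · 1 · 1 · 0 · 1 · 2
1 · 3 · 3 · 2 · 3 · 1
0 · 3 · 3 · 2 · 0 · 1
t=12: 2 · 2 · 1 · 0 · 0 · 1
2 · 2 · 2 · 3 · 1 · 2
2 · 2 · 2 · 2 · 3 · 1
2 · 1 · 1 · 0 · 1 · 2
1 · 3 · 3 · 2 · 3 · 1
0 · 3 · 3 · 2 · 0 · 1
t=13: 2 · 2 · 1 · 0 · 0 · 1
2 · 2 · 2 · 3 · 1 · 2
2 · 2 · 3 · 2 · 3 · 1
2 · 1 · 1 · 0 · 1 · 2
1 · 3 · 3 · 2 · 3 · 1
0 · 3 · 3 · 2 · 0 · 1
t=14: 2 · 2 · 1 · 0 · 0 · 1
2 · 2 · 3 · 3 · 1 · 2
2 · 3 · 0 · 3 · 3 · 1
2 · 1 · 2 · 0 · 1 · 2
1 · 3 · 3 · 2 · 3 · 1
0 · 3 · 3 · 2 · 0 · 1
t=15: 2 · 2 · 1 · 0 · 0 · 1
2 · 2 · 3 · 3 · 1 · 2
2 · 3 · 1 · 3 · 3 · 1
2 · 1 · 2 · 0 · 1 · 2
1 · 3 · 3 · 2 · 3 · 1
0 · 3 · 3 · 2 · 0 · 1
t=16: 2 · 2 · 1 · 0 · 0 · 1
2 · 2 · 3 · 3 · 1 · 2
2 · 3 · 2 · 3 · 3 · 1
2 · 1 · 2 · 0 · 1 · 2
1 · 3 · 3 · 2 · 3 · 1
0 · 3 · 3 · 2 · 0 · 1

1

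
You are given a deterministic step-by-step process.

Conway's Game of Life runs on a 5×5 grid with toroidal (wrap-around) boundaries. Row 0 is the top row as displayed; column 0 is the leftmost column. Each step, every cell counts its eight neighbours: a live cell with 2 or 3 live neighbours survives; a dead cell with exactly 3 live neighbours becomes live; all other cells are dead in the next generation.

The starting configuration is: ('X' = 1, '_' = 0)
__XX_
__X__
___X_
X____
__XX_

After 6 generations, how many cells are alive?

step 0: __XX_
__X__
___X_
X____
__XX_
step 1: _X___
__X__
_____
__XXX
_XXXX
step 2: XX___
_____
__X__
XX__X
_X__X
step 3: XX___
_X___
XX___
_XXXX
__X_X
step 4: XXX__
__X__
___XX
____X
____X
step 5: XXXX_
X_X_X
___XX
X___X
_X_XX
step 6: _____
_____
_X___
__X__
_____

2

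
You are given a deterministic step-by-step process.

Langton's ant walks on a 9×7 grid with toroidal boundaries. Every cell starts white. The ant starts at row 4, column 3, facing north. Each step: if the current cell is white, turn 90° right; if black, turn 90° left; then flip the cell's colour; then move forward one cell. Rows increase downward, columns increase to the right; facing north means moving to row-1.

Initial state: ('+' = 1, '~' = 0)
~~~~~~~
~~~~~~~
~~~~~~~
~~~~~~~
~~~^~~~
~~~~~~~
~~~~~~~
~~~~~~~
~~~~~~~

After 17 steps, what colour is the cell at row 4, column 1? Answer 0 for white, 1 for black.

t=0: ~~~~~~~
~~~~~~~
~~~~~~~
~~~~~~~
~~~^~~~
~~~~~~~
~~~~~~~
~~~~~~~
~~~~~~~
t=1: ~~~~~~~
~~~~~~~
~~~~~~~
~~~~~~~
~~~+>~~
~~~~~~~
~~~~~~~
~~~~~~~
~~~~~~~
t=2: ~~~~~~~
~~~~~~~
~~~~~~~
~~~~~~~
~~~++~~
~~~~v~~
~~~~~~~
~~~~~~~
~~~~~~~
t=3: ~~~~~~~
~~~~~~~
~~~~~~~
~~~~~~~
~~~++~~
~~~<+~~
~~~~~~~
~~~~~~~
~~~~~~~
t=4: ~~~~~~~
~~~~~~~
~~~~~~~
~~~~~~~
~~~^+~~
~~~++~~
~~~~~~~
~~~~~~~
~~~~~~~
t=5: ~~~~~~~
~~~~~~~
~~~~~~~
~~~~~~~
~~<~+~~
~~~++~~
~~~~~~~
~~~~~~~
~~~~~~~
t=6: ~~~~~~~
~~~~~~~
~~~~~~~
~~^~~~~
~~+~+~~
~~~++~~
~~~~~~~
~~~~~~~
~~~~~~~
t=7: ~~~~~~~
~~~~~~~
~~~~~~~
~~+>~~~
~~+~+~~
~~~++~~
~~~~~~~
~~~~~~~
~~~~~~~
t=8: ~~~~~~~
~~~~~~~
~~~~~~~
~~++~~~
~~+v+~~
~~~++~~
~~~~~~~
~~~~~~~
~~~~~~~
t=9: ~~~~~~~
~~~~~~~
~~~~~~~
~~++~~~
~~<++~~
~~~++~~
~~~~~~~
~~~~~~~
~~~~~~~
t=10: ~~~~~~~
~~~~~~~
~~~~~~~
~~++~~~
~~~++~~
~~v++~~
~~~~~~~
~~~~~~~
~~~~~~~
t=11: ~~~~~~~
~~~~~~~
~~~~~~~
~~++~~~
~~~++~~
~<+++~~
~~~~~~~
~~~~~~~
~~~~~~~
t=12: ~~~~~~~
~~~~~~~
~~~~~~~
~~++~~~
~^~++~~
~++++~~
~~~~~~~
~~~~~~~
~~~~~~~
t=13: ~~~~~~~
~~~~~~~
~~~~~~~
~~++~~~
~+>++~~
~++++~~
~~~~~~~
~~~~~~~
~~~~~~~
t=14: ~~~~~~~
~~~~~~~
~~~~~~~
~~++~~~
~++++~~
~+v++~~
~~~~~~~
~~~~~~~
~~~~~~~
t=15: ~~~~~~~
~~~~~~~
~~~~~~~
~~++~~~
~++++~~
~+~>+~~
~~~~~~~
~~~~~~~
~~~~~~~
t=16: ~~~~~~~
~~~~~~~
~~~~~~~
~~++~~~
~++^+~~
~+~~+~~
~~~~~~~
~~~~~~~
~~~~~~~
t=17: ~~~~~~~
~~~~~~~
~~~~~~~
~~++~~~
~+<~+~~
~+~~+~~
~~~~~~~
~~~~~~~
~~~~~~~

1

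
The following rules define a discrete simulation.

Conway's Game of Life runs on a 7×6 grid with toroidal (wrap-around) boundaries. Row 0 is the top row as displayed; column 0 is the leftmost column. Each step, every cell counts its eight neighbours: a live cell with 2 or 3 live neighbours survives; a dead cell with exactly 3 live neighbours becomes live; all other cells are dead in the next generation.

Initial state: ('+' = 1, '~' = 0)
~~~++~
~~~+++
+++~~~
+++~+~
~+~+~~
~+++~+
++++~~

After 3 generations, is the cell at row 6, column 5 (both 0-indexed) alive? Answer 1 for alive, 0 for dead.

1

step 0: ~~~++~
~~~+++
+++~~~
+++~+~
~+~+~~
~+++~+
++++~~
step 1: ++~~~~
++~~~+
~~~~~~
~~~~~+
~~~~~+
~~~~~~
+~~~~+
step 2: ~~~~~~
~+~~~+
~~~~~+
~~~~~~
~~~~~~
+~~~~+
++~~~+
step 3: ~+~~~+
+~~~~~
+~~~~~
~~~~~~
~~~~~~
~+~~~+
~+~~~+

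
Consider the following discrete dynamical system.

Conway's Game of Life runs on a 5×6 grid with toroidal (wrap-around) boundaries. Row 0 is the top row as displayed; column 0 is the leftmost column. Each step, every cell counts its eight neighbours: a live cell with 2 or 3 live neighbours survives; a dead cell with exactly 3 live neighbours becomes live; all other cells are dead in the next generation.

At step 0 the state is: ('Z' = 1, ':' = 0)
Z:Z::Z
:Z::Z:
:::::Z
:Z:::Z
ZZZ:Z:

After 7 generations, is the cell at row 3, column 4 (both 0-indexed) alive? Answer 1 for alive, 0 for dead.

0

[0] Z:Z::Z
:Z::Z:
:::::Z
:Z:::Z
ZZZ:Z:
[1] ::Z:Z:
:Z::Z:
::::ZZ
:ZZ:ZZ
::ZZZ:
[2] :ZZ:ZZ
::::Z:
:ZZ:::
ZZZ:::
::::::
[3] :::ZZZ
Z:::ZZ
Z:ZZ::
Z:Z:::
:::Z:Z
[4] :::Z::
ZZZ:::
Z:ZZZ:
Z:Z:ZZ
Z:ZZ:Z
[5] :::ZZZ
Z:::ZZ
::::Z:
::::::
Z:Z:::
[6] :Z:Z::
Z:::::
::::Z:
::::::
:::ZZZ
[7] Z:ZZ:Z
::::::
::::::
:::Z:Z
::ZZZ:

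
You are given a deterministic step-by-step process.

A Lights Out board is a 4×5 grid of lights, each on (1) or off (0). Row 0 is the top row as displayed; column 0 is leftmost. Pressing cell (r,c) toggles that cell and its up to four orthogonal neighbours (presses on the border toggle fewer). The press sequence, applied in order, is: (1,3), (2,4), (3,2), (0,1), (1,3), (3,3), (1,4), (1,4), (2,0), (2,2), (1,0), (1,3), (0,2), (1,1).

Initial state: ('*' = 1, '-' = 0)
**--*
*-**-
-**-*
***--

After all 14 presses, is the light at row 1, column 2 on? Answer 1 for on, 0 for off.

t=0: **--*
*-**-
-**-*
***--
t=1: **-**
*---*
-****
***--
t=2: **-**
*----
-**--
***-*
t=3: **-**
*----
-*---
*--**
t=4: --***
**---
-*---
*--**
t=5: --*-*
*****
-*-*-
*--**
t=6: --*-*
*****
-*---
*-*--
t=7: --*--
***--
-*--*
*-*--
t=8: --*-*
*****
-*---
*-*--
t=9: --*-*
-****
*----
--*--
t=10: --*-*
-*-**
****-
-----
t=11: *-*-*
*--**
-***-
-----
t=12: *-***
*-*--
-**--
-----
t=13: **--*
*----
-**--
-----
t=14: *---*
-**--
--*--
-----

1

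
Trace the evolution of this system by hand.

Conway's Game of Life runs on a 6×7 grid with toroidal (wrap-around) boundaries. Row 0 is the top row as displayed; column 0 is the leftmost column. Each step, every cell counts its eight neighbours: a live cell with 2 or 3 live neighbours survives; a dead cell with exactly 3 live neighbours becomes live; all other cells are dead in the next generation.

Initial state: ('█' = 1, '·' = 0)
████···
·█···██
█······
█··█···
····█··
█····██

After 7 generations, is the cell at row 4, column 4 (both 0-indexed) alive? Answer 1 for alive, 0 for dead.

0) ████···
·█···██
█······
█··█···
····█··
█····██
1) ··█·█··
······█
██·····
·······
█···██·
█·█████
2) ███·█··
██·····
█······
██····█
██·····
█·█····
3) ··██··█
··█···█
·······
······█
··█····
··██··█
4) ██···██
··██···
·······
·······
··██···
·█·····
5) ██····█
███···█
·······
·······
··█····
·█····█
6) ·····█·
··█···█
██·····
·······
·······
·██···█
7) ███··██
██····█
██·····
·······
·······
·······

0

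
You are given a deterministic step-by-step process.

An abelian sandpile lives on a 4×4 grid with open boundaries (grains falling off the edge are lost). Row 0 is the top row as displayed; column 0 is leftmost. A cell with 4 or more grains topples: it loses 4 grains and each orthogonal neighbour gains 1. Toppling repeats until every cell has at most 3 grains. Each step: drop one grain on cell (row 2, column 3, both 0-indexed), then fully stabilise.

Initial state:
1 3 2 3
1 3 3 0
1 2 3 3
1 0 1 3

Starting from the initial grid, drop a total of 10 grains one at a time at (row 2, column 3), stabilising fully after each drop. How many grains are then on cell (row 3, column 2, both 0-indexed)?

1

step 0: 1 3 2 3
1 3 3 0
1 2 3 3
1 0 1 3
step 1: 2 1 1 0
2 2 2 3
2 0 2 2
1 1 3 0
step 2: 2 1 1 0
2 2 2 3
2 0 2 3
1 1 3 0
step 3: 2 1 1 1
2 2 3 0
2 0 3 1
1 1 3 1
step 4: 2 1 1 1
2 2 3 0
2 0 3 2
1 1 3 1
step 5: 2 1 1 1
2 2 3 0
2 0 3 3
1 1 3 1
step 6: 2 1 2 1
2 3 0 2
2 1 2 1
1 2 0 3
step 7: 2 1 2 1
2 3 0 2
2 1 2 2
1 2 0 3
step 8: 2 1 2 1
2 3 0 2
2 1 2 3
1 2 0 3
step 9: 2 1 2 1
2 3 0 3
2 1 3 1
1 2 1 0
step 10: 2 1 2 1
2 3 0 3
2 1 3 2
1 2 1 0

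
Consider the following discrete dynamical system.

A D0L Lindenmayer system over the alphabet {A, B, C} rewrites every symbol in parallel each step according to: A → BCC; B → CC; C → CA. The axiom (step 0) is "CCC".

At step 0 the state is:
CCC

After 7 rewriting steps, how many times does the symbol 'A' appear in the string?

237

t=0: CCC
t=1: CACACA
t=2: CABCCCABCCCABCC
t=3: CABCCCCCACACABCCCCCACACABCCCCCACA
t=4: CABCCCCCACACACACABCCCABCCCABCCCCCACACACACABCCCABCCCABCCCCCACACACACABCCCABCC
t=5: CABCCCCCACACACACABCCCABCCCABCCCABCCCABCCCCCACACABCCCCCACAC…ACABCCCCCACACACACABCCCABCCCABCCCABCCCABCCCCCACACABCCCCCACA  (len 171)
t=6: CABCCCCCACACACACABCCCABCCCABCCCABCCCABCCCCCACACABCCCCCACAC…CCCCCACACABCCCCCACACACACABCCCABCCCABCCCCCACACACACABCCCABCC  (len 387)
t=7: CABCCCCCACACACACABCCCABCCCABCCCABCCCABCCCCCACACABCCCCCACAC…ACABCCCCCACACACACABCCCABCCCABCCCABCCCABCCCCCACACABCCCCCACA  (len 879)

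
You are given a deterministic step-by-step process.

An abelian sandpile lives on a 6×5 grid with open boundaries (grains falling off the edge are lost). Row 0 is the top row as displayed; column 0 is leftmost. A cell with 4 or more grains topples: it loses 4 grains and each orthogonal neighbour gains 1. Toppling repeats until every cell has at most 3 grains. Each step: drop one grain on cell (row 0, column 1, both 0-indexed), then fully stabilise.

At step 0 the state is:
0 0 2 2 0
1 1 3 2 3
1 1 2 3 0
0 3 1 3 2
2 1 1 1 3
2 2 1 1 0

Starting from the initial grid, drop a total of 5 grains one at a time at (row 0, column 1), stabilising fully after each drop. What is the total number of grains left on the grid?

step 0: 0 0 2 2 0
1 1 3 2 3
1 1 2 3 0
0 3 1 3 2
2 1 1 1 3
2 2 1 1 0
step 1: 0 1 2 2 0
1 1 3 2 3
1 1 2 3 0
0 3 1 3 2
2 1 1 1 3
2 2 1 1 0
step 2: 0 2 2 2 0
1 1 3 2 3
1 1 2 3 0
0 3 1 3 2
2 1 1 1 3
2 2 1 1 0
step 3: 0 3 2 2 0
1 1 3 2 3
1 1 2 3 0
0 3 1 3 2
2 1 1 1 3
2 2 1 1 0
step 4: 1 0 3 2 0
1 2 3 2 3
1 1 2 3 0
0 3 1 3 2
2 1 1 1 3
2 2 1 1 0
step 5: 1 1 3 2 0
1 2 3 2 3
1 1 2 3 0
0 3 1 3 2
2 1 1 1 3
2 2 1 1 0

48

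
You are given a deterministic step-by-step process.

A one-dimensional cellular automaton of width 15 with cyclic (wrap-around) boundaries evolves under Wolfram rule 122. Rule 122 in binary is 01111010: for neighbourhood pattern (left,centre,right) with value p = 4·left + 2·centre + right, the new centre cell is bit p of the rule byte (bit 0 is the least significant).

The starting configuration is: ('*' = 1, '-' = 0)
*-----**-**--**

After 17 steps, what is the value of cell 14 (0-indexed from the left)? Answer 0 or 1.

step 0: *-----**-**--**
step 1: **---*********-
step 2: ***-**-------**
step 3: --*****-----**-
step 4: -**---**---****
step 5: ****-****-**--*
step 6: ---***--*******
step 7: *-**-****-----*
step 8: ******--**---**
step 9: -----******-**-
step 10: ----**----*****
step 11: *--****--**---*
step 12: ****--******-**
step 13: ---****----***-
step 14: --**--**--**-**
step 15: ***************
step 16: ---------------
step 17: ---------------

0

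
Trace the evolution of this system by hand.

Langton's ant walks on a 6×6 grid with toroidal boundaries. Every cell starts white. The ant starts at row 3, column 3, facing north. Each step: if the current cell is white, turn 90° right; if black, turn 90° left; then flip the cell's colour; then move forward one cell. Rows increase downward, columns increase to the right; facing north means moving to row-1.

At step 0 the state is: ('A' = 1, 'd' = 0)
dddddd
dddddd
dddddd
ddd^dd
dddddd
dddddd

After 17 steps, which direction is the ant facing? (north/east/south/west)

west

t=0: dddddd
dddddd
dddddd
ddd^dd
dddddd
dddddd
t=1: dddddd
dddddd
dddddd
dddA>d
dddddd
dddddd
t=2: dddddd
dddddd
dddddd
dddAAd
ddddvd
dddddd
t=3: dddddd
dddddd
dddddd
dddAAd
ddd<Ad
dddddd
t=4: dddddd
dddddd
dddddd
ddd^Ad
dddAAd
dddddd
t=5: dddddd
dddddd
dddddd
dd<dAd
dddAAd
dddddd
t=6: dddddd
dddddd
dd^ddd
ddAdAd
dddAAd
dddddd
t=7: dddddd
dddddd
ddA>dd
ddAdAd
dddAAd
dddddd
t=8: dddddd
dddddd
ddAAdd
ddAvAd
dddAAd
dddddd
t=9: dddddd
dddddd
ddAAdd
dd<AAd
dddAAd
dddddd
t=10: dddddd
dddddd
ddAAdd
dddAAd
ddvAAd
dddddd
t=11: dddddd
dddddd
ddAAdd
dddAAd
d<AAAd
dddddd
t=12: dddddd
dddddd
ddAAdd
d^dAAd
dAAAAd
dddddd
t=13: dddddd
dddddd
ddAAdd
dA>AAd
dAAAAd
dddddd
t=14: dddddd
dddddd
ddAAdd
dAAAAd
dAvAAd
dddddd
t=15: dddddd
dddddd
ddAAdd
dAAAAd
dAd>Ad
dddddd
t=16: dddddd
dddddd
ddAAdd
dAA^Ad
dAddAd
dddddd
t=17: dddddd
dddddd
ddAAdd
dA<dAd
dAddAd
dddddd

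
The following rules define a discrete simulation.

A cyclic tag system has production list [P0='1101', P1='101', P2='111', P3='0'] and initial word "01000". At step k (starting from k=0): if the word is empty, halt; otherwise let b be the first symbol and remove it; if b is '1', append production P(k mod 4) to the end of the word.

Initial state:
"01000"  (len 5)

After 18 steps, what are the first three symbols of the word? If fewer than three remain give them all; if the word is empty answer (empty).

111

[0] "01000"  (len 5)
[1] "1000"  (len 4)
[2] "000101"  (len 6)
[3] "00101"  (len 5)
[4] "0101"  (len 4)
[5] "101"  (len 3)
[6] "01101"  (len 5)
[7] "1101"  (len 4)
[8] "1010"  (len 4)
[9] "0101101"  (len 7)
[10] "101101"  (len 6)
[11] "01101111"  (len 8)
[12] "1101111"  (len 7)
[13] "1011111101"  (len 10)
[14] "011111101101"  (len 12)
[15] "11111101101"  (len 11)
[16] "11111011010"  (len 11)
[17] "11110110101101"  (len 14)
[18] "1110110101101101"  (len 16)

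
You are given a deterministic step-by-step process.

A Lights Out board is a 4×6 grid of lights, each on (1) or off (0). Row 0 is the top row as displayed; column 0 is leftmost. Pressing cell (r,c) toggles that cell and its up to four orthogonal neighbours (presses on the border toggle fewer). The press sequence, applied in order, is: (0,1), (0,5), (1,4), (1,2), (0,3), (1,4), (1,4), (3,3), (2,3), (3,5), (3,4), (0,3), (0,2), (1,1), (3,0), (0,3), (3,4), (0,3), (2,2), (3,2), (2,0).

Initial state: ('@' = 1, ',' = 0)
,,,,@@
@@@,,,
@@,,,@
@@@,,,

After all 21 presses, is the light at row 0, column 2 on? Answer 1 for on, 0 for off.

1

step 0: ,,,,@@
@@@,,,
@@,,,@
@@@,,,
step 1: @@@,@@
@,@,,,
@@,,,@
@@@,,,
step 2: @@@,,,
@,@,,@
@@,,,@
@@@,,,
step 3: @@@,@,
@,@@@,
@@,,@@
@@@,,,
step 4: @@,,@,
@@,,@,
@@@,@@
@@@,,,
step 5: @@@@,,
@@,@@,
@@@,@@
@@@,,,
step 6: @@@@@,
@@,,,@
@@@,,@
@@@,,,
step 7: @@@@,,
@@,@@,
@@@,@@
@@@,,,
step 8: @@@@,,
@@,@@,
@@@@@@
@@,@@,
step 9: @@@@,,
@@,,@,
@@,,,@
@@,,@,
step 10: @@@@,,
@@,,@,
@@,,,,
@@,,,@
step 11: @@@@,,
@@,,@,
@@,,@,
@@,@@,
step 12: @@,,@,
@@,@@,
@@,,@,
@@,@@,
step 13: @,@@@,
@@@@@,
@@,,@,
@@,@@,
step 14: @@@@@,
,,,@@,
@,,,@,
@@,@@,
step 15: @@@@@,
,,,@@,
,,,,@,
,,,@@,
step 16: @@,,,,
,,,,@,
,,,,@,
,,,@@,
step 17: @@,,,,
,,,,@,
,,,,,,
,,,,,@
step 18: @@@@@,
,,,@@,
,,,,,,
,,,,,@
step 19: @@@@@,
,,@@@,
,@@@,,
,,@,,@
step 20: @@@@@,
,,@@@,
,@,@,,
,@,@,@
step 21: @@@@@,
@,@@@,
@,,@,,
@@,@,@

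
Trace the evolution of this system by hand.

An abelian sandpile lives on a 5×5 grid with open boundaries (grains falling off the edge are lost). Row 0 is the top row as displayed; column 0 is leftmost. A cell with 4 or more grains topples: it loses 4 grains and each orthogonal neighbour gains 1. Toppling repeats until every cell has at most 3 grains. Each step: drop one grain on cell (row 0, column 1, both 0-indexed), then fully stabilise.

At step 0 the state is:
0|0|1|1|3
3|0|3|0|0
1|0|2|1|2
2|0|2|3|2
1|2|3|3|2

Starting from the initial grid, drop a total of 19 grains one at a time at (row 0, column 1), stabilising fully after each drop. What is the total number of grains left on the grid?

[0] 0|0|1|1|3
3|0|3|0|0
1|0|2|1|2
2|0|2|3|2
1|2|3|3|2
[1] 0|1|1|1|3
3|0|3|0|0
1|0|2|1|2
2|0|2|3|2
1|2|3|3|2
[2] 0|2|1|1|3
3|0|3|0|0
1|0|2|1|2
2|0|2|3|2
1|2|3|3|2
[3] 0|3|1|1|3
3|0|3|0|0
1|0|2|1|2
2|0|2|3|2
1|2|3|3|2
[4] 1|0|2|1|3
3|1|3|0|0
1|0|2|1|2
2|0|2|3|2
1|2|3|3|2
[5] 1|1|2|1|3
3|1|3|0|0
1|0|2|1|2
2|0|2|3|2
1|2|3|3|2
[6] 1|2|2|1|3
3|1|3|0|0
1|0|2|1|2
2|0|2|3|2
1|2|3|3|2
[7] 1|3|2|1|3
3|1|3|0|0
1|0|2|1|2
2|0|2|3|2
1|2|3|3|2
[8] 2|0|3|1|3
3|2|3|0|0
1|0|2|1|2
2|0|2|3|2
1|2|3|3|2
[9] 2|1|3|1|3
3|2|3|0|0
1|0|2|1|2
2|0|2|3|2
1|2|3|3|2
[10] 2|2|3|1|3
3|2|3|0|0
1|0|2|1|2
2|0|2|3|2
1|2|3|3|2
[11] 2|3|3|1|3
3|2|3|0|0
1|0|2|1|2
2|0|2|3|2
1|2|3|3|2
[12] 0|3|1|2|3
1|1|1|1|0
2|1|3|1|2
2|0|2|3|2
1|2|3|3|2
[13] 1|0|2|2|3
1|2|1|1|0
2|1|3|1|2
2|0|2|3|2
1|2|3|3|2
[14] 1|1|2|2|3
1|2|1|1|0
2|1|3|1|2
2|0|2|3|2
1|2|3|3|2
[15] 1|2|2|2|3
1|2|1|1|0
2|1|3|1|2
2|0|2|3|2
1|2|3|3|2
[16] 1|3|2|2|3
1|2|1|1|0
2|1|3|1|2
2|0|2|3|2
1|2|3|3|2
[17] 2|0|3|2|3
1|3|1|1|0
2|1|3|1|2
2|0|2|3|2
1|2|3|3|2
[18] 2|1|3|2|3
1|3|1|1|0
2|1|3|1|2
2|0|2|3|2
1|2|3|3|2
[19] 2|2|3|2|3
1|3|1|1|0
2|1|3|1|2
2|0|2|3|2
1|2|3|3|2

47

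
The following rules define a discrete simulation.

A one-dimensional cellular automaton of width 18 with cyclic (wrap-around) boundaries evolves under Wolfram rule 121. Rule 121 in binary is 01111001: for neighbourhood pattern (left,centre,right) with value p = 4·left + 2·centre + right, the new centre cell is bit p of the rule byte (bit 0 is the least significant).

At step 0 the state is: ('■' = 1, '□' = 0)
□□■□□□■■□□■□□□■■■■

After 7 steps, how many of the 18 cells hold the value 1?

0) □□■□□□■■□□■□□□■■■■
1) ■□□■■□■■■□□■■□■□□■
2) ■■□■■■■□■■□■■■□■□■
3) □■■■□□■■■■■■□■■□■■
4) ■■□■■□■□□□□■■■■■■■
5) □■■■■■□■■■□■□□□□□□
6) □■□□□■■■□■■□■■■■■■
7) ■□■■□■□■■■■■■□□□□■

11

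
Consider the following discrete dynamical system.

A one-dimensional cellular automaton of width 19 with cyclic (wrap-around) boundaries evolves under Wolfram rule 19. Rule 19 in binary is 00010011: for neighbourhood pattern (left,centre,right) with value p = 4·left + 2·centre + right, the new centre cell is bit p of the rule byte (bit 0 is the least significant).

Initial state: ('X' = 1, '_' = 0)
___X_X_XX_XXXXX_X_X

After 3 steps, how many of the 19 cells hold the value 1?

k=0  ___X_X_XX_XXXXX_X_X
k=1  XXX________________
k=2  ___XXXXXXXXXXXXXXXX
k=3  XXX________________

3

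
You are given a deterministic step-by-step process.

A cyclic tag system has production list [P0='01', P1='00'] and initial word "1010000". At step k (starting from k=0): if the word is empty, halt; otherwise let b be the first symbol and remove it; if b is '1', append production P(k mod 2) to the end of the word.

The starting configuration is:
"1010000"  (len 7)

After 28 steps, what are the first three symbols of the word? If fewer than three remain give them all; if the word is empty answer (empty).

101

[0] "1010000"  (len 7)
[1] "01000001"  (len 8)
[2] "1000001"  (len 7)
[3] "00000101"  (len 8)
[4] "0000101"  (len 7)
[5] "000101"  (len 6)
[6] "00101"  (len 5)
[7] "0101"  (len 4)
[8] "101"  (len 3)
[9] "0101"  (len 4)
[10] "101"  (len 3)
[11] "0101"  (len 4)
[12] "101"  (len 3)
[13] "0101"  (len 4)
[14] "101"  (len 3)
[15] "0101"  (len 4)
[16] "101"  (len 3)
[17] "0101"  (len 4)
[18] "101"  (len 3)
[19] "0101"  (len 4)
[20] "101"  (len 3)
[21] "0101"  (len 4)
[22] "101"  (len 3)
[23] "0101"  (len 4)
[24] "101"  (len 3)
[25] "0101"  (len 4)
[26] "101"  (len 3)
[27] "0101"  (len 4)
[28] "101"  (len 3)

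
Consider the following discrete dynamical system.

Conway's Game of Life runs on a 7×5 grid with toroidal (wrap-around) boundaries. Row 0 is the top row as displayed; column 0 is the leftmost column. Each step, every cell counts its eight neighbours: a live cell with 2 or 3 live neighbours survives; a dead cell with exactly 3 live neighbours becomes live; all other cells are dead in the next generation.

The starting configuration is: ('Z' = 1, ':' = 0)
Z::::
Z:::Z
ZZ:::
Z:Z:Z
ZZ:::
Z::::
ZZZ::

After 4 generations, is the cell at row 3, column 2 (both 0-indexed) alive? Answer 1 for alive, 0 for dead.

1

0) Z::::
Z:::Z
ZZ:::
Z:Z:Z
ZZ:::
Z::::
ZZZ::
1) :::::
::::Z
:::Z:
::Z:Z
:::::
::Z:Z
Z:::Z
2) Z:::Z
:::::
:::ZZ
:::Z:
:::::
Z::ZZ
Z::ZZ
3) Z::Z:
Z::Z:
:::ZZ
:::ZZ
:::Z:
Z::Z:
:Z:::
4) ZZZ::
Z:ZZ:
Z:Z::
::Z::
::ZZ:
::Z:Z
ZZZ::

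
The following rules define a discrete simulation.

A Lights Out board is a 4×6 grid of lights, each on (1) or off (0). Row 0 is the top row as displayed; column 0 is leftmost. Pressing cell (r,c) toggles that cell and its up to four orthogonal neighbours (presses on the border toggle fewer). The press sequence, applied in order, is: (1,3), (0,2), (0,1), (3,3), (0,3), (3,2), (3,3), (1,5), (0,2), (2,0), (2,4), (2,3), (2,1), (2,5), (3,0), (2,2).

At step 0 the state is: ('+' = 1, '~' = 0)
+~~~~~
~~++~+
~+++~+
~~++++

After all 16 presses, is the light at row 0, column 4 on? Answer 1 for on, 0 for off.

1

gen 0: +~~~~~
~~++~+
~+++~+
~~++++
gen 1: +~~+~~
~~~~++
~++~~+
~~++++
gen 2: +++~~~
~~+~++
~++~~+
~~++++
gen 3: ~~~~~~
~++~++
~++~~+
~~++++
gen 4: ~~~~~~
~++~++
~+++~+
~~~~~+
gen 5: ~~+++~
~+++++
~+++~+
~~~~~+
gen 6: ~~+++~
~+++++
~+~+~+
~+++~+
gen 7: ~~+++~
~+++++
~+~~~+
~+~~++
gen 8: ~~++++
~+++~~
~+~~~~
~+~~++
gen 9: ~+~~++
~+~+~~
~+~~~~
~+~~++
gen 10: ~+~~++
++~+~~
+~~~~~
++~~++
gen 11: ~+~~++
++~++~
+~~+++
++~~~+
gen 12: ~+~~++
++~~+~
+~+~~+
++~+~+
gen 13: ~+~~++
+~~~+~
~+~~~+
+~~+~+
gen 14: ~+~~++
+~~~++
~+~~+~
+~~+~~
gen 15: ~+~~++
+~~~++
++~~+~
~+~+~~
gen 16: ~+~~++
+~+~++
+~+++~
~+++~~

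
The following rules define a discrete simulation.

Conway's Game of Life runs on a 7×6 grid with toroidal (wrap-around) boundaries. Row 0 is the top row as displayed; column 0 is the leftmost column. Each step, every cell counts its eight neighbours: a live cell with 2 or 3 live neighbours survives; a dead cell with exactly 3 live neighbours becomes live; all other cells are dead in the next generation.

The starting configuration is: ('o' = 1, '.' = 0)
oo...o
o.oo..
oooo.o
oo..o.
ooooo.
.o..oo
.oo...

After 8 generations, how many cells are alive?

6

step 0: oo...o
o.oo..
oooo.o
oo..o.
ooooo.
.o..oo
.oo...
step 1: ...o.o
...o..
......
......
......
....oo
..o.o.
step 2: ..oo..
....o.
......
......
......
...ooo
......
step 3: ...o..
...o..
......
......
....o.
....o.
..o...
step 4: ..oo..
......
......
......
......
...o..
...o..
step 5: ..oo..
......
......
......
......
......
...oo.
step 6: ..ooo.
......
......
......
......
......
..ooo.
step 7: ..o.o.
...o..
......
......
......
...o..
..o.o.
step 8: ..o.o.
...o..
......
......
......
...o..
..o.o.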